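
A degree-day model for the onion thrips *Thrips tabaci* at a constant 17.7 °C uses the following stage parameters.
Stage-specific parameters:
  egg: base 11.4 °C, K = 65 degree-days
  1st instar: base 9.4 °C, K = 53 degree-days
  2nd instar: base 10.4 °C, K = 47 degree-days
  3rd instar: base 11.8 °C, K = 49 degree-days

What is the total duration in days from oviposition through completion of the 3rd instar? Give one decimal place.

egg: 65 / (17.7 − 11.4) = 65 / 6.3 = 10.317 d.
1st instar: 53 / (17.7 − 9.4) = 53 / 8.3 = 6.386 d.
2nd instar: 47 / (17.7 − 10.4) = 47 / 7.3 = 6.438 d.
3rd instar: 49 / (17.7 − 11.8) = 49 / 5.9 = 8.305 d.
Sum = 31.446 ≈ 31.4 days.

31.4 days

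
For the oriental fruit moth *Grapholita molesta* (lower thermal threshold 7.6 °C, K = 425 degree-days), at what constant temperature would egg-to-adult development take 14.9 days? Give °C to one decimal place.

36.1 °C

Required daily accumulation = 425 / 14.9 = 28.523 DD/day.
T = T_base + 28.523 = 7.6 + 28.523 = 36.123 ≈ 36.1 °C.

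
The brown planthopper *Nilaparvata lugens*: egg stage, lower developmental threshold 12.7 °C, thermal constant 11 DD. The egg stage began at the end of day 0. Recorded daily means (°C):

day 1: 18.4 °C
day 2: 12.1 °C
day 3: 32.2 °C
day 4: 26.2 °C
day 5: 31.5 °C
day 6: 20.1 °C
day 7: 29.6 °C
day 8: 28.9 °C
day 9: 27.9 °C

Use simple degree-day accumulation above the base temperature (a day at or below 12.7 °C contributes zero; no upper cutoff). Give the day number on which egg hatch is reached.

Daily DD above 12.7 °C: 5.7, 0.0, 19.5, 13.5, 18.8, 7.4, 16.9, 16.2, 15.2.
Cumulative: 5.7, 5.7, 25.2, 38.7, 57.5, 64.9, 81.8, 98.0, 113.2.
The total first reaches 11 DD on day 3.

day 3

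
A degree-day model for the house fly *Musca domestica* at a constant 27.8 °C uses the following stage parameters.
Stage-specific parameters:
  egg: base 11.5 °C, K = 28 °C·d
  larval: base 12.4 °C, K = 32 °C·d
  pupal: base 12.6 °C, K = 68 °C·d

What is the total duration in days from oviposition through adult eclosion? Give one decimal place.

8.3 days

egg: 28 / (27.8 − 11.5) = 28 / 16.3 = 1.718 d.
larval: 32 / (27.8 − 12.4) = 32 / 15.4 = 2.078 d.
pupal: 68 / (27.8 − 12.6) = 68 / 15.2 = 4.474 d.
Sum = 8.269 ≈ 8.3 days.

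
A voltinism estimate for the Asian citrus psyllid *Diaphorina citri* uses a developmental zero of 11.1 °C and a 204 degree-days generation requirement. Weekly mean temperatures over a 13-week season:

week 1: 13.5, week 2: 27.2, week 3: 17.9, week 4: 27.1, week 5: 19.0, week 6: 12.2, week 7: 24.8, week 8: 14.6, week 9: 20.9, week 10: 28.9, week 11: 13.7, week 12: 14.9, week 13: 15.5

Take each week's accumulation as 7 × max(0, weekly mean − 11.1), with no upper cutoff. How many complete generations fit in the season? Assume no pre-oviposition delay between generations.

Weekly DD (7 × max(0, T̄ − 11.1)): 16.8, 112.7, 47.6, 112.0, 55.3, 7.7, 95.9, 24.5, 68.6, 124.6, 18.2, 26.6, 30.8.
Season total = 741.3 DD.
Complete generations = ⌊741.3 / 204⌋ = 3.

3 generations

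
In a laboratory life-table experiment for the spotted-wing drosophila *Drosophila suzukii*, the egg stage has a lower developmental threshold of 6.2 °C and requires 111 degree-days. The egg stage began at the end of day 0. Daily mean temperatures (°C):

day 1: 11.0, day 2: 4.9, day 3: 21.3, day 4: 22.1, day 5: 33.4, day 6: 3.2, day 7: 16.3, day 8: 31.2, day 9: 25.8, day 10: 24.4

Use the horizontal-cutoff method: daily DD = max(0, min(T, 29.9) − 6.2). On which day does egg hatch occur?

day 9

Daily DD above 6.2 °C (capped at 23.7): 4.8, 0.0, 15.1, 15.9, 23.7, 0.0, 10.1, 23.7, 19.6, 18.2.
Cumulative: 4.8, 4.8, 19.9, 35.8, 59.5, 59.5, 69.6, 93.3, 112.9, 131.1.
The total first reaches 111 DD on day 9.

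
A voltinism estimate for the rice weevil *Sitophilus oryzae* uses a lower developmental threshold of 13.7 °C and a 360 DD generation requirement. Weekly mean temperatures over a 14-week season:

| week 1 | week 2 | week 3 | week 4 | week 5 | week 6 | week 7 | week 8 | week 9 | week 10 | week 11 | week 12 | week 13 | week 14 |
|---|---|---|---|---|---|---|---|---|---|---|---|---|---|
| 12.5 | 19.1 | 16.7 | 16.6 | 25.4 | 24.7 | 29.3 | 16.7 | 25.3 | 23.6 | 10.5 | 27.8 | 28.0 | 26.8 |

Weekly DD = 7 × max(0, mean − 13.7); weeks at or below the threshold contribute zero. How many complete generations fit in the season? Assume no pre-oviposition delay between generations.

2 generations

Weekly DD (7 × max(0, T̄ − 13.7)): 0.0, 37.8, 21.0, 20.3, 81.9, 77.0, 109.2, 21.0, 81.2, 69.3, 0.0, 98.7, 100.1, 91.7.
Season total = 809.2 DD.
Complete generations = ⌊809.2 / 360⌋ = 2.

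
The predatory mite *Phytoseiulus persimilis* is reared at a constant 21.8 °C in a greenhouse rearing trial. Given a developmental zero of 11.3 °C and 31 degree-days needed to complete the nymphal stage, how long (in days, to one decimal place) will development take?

Daily accumulation = 21.8 − 11.3 = 10.5 DD/day.
Duration = 31 / 10.5 = 2.952 ≈ 3.0 days.

3.0 days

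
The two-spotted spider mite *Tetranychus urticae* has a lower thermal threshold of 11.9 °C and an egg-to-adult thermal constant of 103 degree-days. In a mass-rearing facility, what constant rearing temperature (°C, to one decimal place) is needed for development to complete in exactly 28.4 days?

15.5 °C

Required daily accumulation = 103 / 28.4 = 3.627 DD/day.
T = T_base + 3.627 = 11.9 + 3.627 = 15.527 ≈ 15.5 °C.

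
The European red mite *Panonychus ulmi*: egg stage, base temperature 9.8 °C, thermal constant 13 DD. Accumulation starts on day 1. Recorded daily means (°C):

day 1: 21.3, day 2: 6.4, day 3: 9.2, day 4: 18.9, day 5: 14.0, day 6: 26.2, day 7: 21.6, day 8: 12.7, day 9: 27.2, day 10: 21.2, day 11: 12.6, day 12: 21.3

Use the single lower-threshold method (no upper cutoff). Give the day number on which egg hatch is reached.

Daily DD above 9.8 °C: 11.5, 0.0, 0.0, 9.1, 4.2, 16.4, 11.8, 2.9, 17.4, 11.4, 2.8, 11.5.
Cumulative: 11.5, 11.5, 11.5, 20.6, 24.8, 41.2, 53.0, 55.9, 73.3, 84.7, 87.5, 99.0.
The total first reaches 13 DD on day 4.

day 4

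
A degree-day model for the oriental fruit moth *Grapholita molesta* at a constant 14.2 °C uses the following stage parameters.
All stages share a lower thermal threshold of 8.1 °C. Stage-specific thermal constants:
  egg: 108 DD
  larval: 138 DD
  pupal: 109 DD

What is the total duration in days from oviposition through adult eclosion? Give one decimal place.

Daily accumulation at 14.2 °C = 14.2 − 8.1 = 6.1 DD/day.
Total K = 108 + 138 + 109 = 355 DD.
Total duration = 355 / 6.1 = 58.197 ≈ 58.2 days.

58.2 days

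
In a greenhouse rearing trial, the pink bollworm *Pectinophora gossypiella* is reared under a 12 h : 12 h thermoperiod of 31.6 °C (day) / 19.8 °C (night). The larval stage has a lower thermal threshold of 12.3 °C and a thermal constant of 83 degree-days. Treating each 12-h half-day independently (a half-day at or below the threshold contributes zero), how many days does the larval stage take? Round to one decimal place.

Day half: max(0, 31.6 − 12.3) × 0.5 = 19.3 × 0.5 = 9.65 DD.
Night half: max(0, 19.8 − 12.3) × 0.5 = 7.5 × 0.5 = 3.75 DD.
Per 24 h: 13.40 DD/day.
Duration = 83 / 13.40 = 6.194 ≈ 6.2 days.

6.2 days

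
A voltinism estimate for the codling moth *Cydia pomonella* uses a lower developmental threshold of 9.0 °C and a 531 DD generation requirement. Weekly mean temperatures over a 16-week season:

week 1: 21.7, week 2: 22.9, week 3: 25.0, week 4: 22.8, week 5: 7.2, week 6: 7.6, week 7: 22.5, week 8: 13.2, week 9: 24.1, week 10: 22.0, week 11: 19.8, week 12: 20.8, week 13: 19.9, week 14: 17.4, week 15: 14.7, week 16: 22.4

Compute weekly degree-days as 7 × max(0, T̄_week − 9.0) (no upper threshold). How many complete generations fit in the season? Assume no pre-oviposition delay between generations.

Weekly DD (7 × max(0, T̄ − 9.0)): 88.9, 97.3, 112.0, 96.6, 0.0, 0.0, 94.5, 29.4, 105.7, 91.0, 75.6, 82.6, 76.3, 58.8, 39.9, 93.8.
Season total = 1142.4 DD.
Complete generations = ⌊1142.4 / 531⌋ = 2.

2 generations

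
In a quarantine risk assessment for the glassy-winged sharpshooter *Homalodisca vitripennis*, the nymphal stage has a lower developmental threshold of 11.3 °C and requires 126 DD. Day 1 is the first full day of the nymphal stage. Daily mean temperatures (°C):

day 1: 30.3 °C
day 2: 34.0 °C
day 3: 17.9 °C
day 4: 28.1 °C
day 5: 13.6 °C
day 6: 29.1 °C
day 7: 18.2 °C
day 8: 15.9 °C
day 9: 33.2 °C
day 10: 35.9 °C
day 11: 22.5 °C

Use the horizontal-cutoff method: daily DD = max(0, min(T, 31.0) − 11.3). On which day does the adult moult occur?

day 10

Daily DD above 11.3 °C (capped at 19.7): 19.0, 19.7, 6.6, 16.8, 2.3, 17.8, 6.9, 4.6, 19.7, 19.7, 11.2.
Cumulative: 19.0, 38.7, 45.3, 62.1, 64.4, 82.2, 89.1, 93.7, 113.4, 133.1, 144.3.
The total first reaches 126 DD on day 10.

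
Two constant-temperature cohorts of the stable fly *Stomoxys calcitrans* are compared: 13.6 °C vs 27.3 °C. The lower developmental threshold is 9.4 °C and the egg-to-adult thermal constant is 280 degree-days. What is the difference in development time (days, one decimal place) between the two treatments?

51.0 days

At 13.6 °C: 280 / (13.6 − 9.4) = 280 / 4.2 = 66.667 d.
At 27.3 °C: 280 / (27.3 − 9.4) = 280 / 17.9 = 15.642 d.
Difference = |66.667 − 15.642| = 51.024 ≈ 51.0 days.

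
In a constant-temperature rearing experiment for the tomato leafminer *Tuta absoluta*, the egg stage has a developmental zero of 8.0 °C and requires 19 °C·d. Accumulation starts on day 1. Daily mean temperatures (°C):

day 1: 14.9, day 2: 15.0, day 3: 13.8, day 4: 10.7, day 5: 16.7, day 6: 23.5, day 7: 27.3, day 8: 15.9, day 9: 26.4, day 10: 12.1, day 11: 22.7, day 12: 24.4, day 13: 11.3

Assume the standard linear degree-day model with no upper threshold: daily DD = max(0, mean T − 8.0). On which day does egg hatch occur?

day 3

Daily DD above 8.0 °C: 6.9, 7.0, 5.8, 2.7, 8.7, 15.5, 19.3, 7.9, 18.4, 4.1, 14.7, 16.4, 3.3.
Cumulative: 6.9, 13.9, 19.7, 22.4, 31.1, 46.6, 65.9, 73.8, 92.2, 96.3, 111.0, 127.4, 130.7.
The total first reaches 19 DD on day 3.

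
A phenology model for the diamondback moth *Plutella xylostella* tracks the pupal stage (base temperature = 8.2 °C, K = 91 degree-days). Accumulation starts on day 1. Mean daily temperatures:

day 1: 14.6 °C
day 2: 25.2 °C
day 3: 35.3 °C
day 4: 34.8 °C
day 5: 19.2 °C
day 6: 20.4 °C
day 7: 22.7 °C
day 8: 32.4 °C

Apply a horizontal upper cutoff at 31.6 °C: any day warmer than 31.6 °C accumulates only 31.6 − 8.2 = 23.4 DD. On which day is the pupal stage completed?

Daily DD above 8.2 °C (capped at 23.4): 6.4, 17.0, 23.4, 23.4, 11.0, 12.2, 14.5, 23.4.
Cumulative: 6.4, 23.4, 46.8, 70.2, 81.2, 93.4, 107.9, 131.3.
The total first reaches 91 DD on day 6.

day 6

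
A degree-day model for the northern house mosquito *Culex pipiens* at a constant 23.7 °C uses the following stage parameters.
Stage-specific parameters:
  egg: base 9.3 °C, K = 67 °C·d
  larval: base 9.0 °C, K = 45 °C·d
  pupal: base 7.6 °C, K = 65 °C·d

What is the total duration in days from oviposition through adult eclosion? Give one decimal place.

egg: 67 / (23.7 − 9.3) = 67 / 14.4 = 4.653 d.
larval: 45 / (23.7 − 9.0) = 45 / 14.7 = 3.061 d.
pupal: 65 / (23.7 − 7.6) = 65 / 16.1 = 4.037 d.
Sum = 11.751 ≈ 11.8 days.

11.8 days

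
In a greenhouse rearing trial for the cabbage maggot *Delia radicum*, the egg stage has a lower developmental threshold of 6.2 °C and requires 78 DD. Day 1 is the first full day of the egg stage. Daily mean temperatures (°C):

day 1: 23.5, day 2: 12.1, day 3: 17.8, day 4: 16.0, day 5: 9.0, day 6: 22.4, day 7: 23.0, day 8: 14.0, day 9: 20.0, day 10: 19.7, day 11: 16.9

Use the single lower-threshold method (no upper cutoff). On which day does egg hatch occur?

day 7

Daily DD above 6.2 °C: 17.3, 5.9, 11.6, 9.8, 2.8, 16.2, 16.8, 7.8, 13.8, 13.5, 10.7.
Cumulative: 17.3, 23.2, 34.8, 44.6, 47.4, 63.6, 80.4, 88.2, 102.0, 115.5, 126.2.
The total first reaches 78 DD on day 7.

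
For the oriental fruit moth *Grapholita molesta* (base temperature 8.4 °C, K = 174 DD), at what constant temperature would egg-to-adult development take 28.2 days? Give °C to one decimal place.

Required daily accumulation = 174 / 28.2 = 6.170 DD/day.
T = T_base + 6.170 = 8.4 + 6.170 = 14.570 ≈ 14.6 °C.

14.6 °C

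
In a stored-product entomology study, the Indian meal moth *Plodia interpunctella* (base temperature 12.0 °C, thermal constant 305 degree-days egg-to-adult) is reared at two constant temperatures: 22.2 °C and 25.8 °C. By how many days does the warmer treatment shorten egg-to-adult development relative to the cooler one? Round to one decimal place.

At 22.2 °C: 305 / (22.2 − 12.0) = 305 / 10.2 = 29.902 d.
At 25.8 °C: 305 / (25.8 − 12.0) = 305 / 13.8 = 22.101 d.
Difference = |29.902 − 22.101| = 7.801 ≈ 7.8 days.

7.8 days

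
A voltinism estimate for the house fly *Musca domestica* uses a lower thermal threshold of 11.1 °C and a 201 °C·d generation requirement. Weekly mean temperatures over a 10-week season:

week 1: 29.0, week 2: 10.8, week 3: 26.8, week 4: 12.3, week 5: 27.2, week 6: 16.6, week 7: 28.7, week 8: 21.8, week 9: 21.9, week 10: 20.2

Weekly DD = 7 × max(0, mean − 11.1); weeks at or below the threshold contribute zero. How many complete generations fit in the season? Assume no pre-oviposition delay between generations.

Weekly DD (7 × max(0, T̄ − 11.1)): 125.3, 0.0, 109.9, 8.4, 112.7, 38.5, 123.2, 74.9, 75.6, 63.7.
Season total = 732.2 DD.
Complete generations = ⌊732.2 / 201⌋ = 3.

3 generations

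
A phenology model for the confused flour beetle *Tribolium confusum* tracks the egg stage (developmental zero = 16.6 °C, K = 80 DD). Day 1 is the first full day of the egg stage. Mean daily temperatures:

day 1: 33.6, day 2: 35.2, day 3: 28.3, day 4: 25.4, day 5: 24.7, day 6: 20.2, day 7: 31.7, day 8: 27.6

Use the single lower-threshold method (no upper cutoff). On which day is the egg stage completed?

Daily DD above 16.6 °C: 17.0, 18.6, 11.7, 8.8, 8.1, 3.6, 15.1, 11.0.
Cumulative: 17.0, 35.6, 47.3, 56.1, 64.2, 67.8, 82.9, 93.9.
The total first reaches 80 DD on day 7.

day 7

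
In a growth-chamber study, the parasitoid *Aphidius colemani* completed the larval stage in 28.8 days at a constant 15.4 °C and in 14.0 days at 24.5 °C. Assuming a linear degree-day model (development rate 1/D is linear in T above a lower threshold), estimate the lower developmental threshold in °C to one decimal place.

6.8 °C

Under the model K = D·(T − T_b), so D₁·(T₁ − T_b) = D₂·(T₂ − T_b).
28.8·(15.4 − T_b) = 14.0·(24.5 − T_b)
T_b = (28.8·15.4 − 14.0·24.5) / (28.8 − 14.0) = 100.52 / 14.8 = 6.792 °C ≈ 6.8 °C.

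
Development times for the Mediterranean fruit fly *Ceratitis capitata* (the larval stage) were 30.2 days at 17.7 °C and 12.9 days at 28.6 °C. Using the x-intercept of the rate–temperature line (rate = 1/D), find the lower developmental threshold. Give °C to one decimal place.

Under the model K = D·(T − T_b), so D₁·(T₁ − T_b) = D₂·(T₂ − T_b).
30.2·(17.7 − T_b) = 12.9·(28.6 − T_b)
T_b = (30.2·17.7 − 12.9·28.6) / (30.2 − 12.9) = 165.60 / 17.3 = 9.572 °C ≈ 9.6 °C.

9.6 °C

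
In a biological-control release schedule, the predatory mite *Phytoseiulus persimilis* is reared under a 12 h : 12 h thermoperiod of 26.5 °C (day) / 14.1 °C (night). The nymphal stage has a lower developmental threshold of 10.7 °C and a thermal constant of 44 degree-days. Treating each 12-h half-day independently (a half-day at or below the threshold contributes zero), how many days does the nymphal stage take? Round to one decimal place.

4.6 days

Day half: max(0, 26.5 − 10.7) × 0.5 = 15.8 × 0.5 = 7.90 DD.
Night half: max(0, 14.1 − 10.7) × 0.5 = 3.4 × 0.5 = 1.70 DD.
Per 24 h: 9.60 DD/day.
Duration = 44 / 9.60 = 4.583 ≈ 4.6 days.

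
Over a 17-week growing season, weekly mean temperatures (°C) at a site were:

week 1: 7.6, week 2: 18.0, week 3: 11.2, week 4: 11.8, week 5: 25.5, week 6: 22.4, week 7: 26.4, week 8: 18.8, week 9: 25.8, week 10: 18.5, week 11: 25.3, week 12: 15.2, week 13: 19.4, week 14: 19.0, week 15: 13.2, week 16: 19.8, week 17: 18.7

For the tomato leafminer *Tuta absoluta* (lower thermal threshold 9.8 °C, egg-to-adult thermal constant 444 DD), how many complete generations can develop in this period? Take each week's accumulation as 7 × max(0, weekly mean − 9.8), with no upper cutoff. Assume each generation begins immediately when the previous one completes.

2 generations

Weekly DD (7 × max(0, T̄ − 9.8)): 0.0, 57.4, 9.8, 14.0, 109.9, 88.2, 116.2, 63.0, 112.0, 60.9, 108.5, 37.8, 67.2, 64.4, 23.8, 70.0, 62.3.
Season total = 1065.4 DD.
Complete generations = ⌊1065.4 / 444⌋ = 2.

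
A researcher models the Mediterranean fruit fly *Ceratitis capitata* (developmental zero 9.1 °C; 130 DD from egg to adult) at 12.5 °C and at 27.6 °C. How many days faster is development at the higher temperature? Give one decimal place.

At 12.5 °C: 130 / (12.5 − 9.1) = 130 / 3.4 = 38.235 d.
At 27.6 °C: 130 / (27.6 − 9.1) = 130 / 18.5 = 7.027 d.
Difference = |38.235 − 7.027| = 31.208 ≈ 31.2 days.

31.2 days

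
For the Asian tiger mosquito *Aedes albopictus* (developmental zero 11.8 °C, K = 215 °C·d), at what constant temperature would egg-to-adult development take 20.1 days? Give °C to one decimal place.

22.5 °C

Required daily accumulation = 215 / 20.1 = 10.697 DD/day.
T = T_base + 10.697 = 11.8 + 10.697 = 22.497 ≈ 22.5 °C.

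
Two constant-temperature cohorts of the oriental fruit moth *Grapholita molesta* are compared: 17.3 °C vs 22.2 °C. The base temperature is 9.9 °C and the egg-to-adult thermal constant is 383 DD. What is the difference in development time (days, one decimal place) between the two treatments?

At 17.3 °C: 383 / (17.3 − 9.9) = 383 / 7.4 = 51.757 d.
At 22.2 °C: 383 / (22.2 − 9.9) = 383 / 12.3 = 31.138 d.
Difference = |51.757 − 31.138| = 20.619 ≈ 20.6 days.

20.6 days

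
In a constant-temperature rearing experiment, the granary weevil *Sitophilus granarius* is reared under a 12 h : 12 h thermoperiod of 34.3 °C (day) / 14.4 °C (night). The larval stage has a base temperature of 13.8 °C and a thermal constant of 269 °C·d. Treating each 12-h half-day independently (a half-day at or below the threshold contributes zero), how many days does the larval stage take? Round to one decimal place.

Day half: max(0, 34.3 − 13.8) × 0.5 = 20.5 × 0.5 = 10.25 DD.
Night half: max(0, 14.4 − 13.8) × 0.5 = 0.6 × 0.5 = 0.30 DD.
Per 24 h: 10.55 DD/day.
Duration = 269 / 10.55 = 25.498 ≈ 25.5 days.

25.5 days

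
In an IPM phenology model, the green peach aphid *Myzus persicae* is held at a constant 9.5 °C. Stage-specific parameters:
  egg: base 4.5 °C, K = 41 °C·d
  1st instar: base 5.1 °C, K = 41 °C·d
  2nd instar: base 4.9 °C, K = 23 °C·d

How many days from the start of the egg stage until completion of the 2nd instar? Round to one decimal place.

22.5 days

egg: 41 / (9.5 − 4.5) = 41 / 5.0 = 8.200 d.
1st instar: 41 / (9.5 − 5.1) = 41 / 4.4 = 9.318 d.
2nd instar: 23 / (9.5 − 4.9) = 23 / 4.6 = 5.000 d.
Sum = 22.518 ≈ 22.5 days.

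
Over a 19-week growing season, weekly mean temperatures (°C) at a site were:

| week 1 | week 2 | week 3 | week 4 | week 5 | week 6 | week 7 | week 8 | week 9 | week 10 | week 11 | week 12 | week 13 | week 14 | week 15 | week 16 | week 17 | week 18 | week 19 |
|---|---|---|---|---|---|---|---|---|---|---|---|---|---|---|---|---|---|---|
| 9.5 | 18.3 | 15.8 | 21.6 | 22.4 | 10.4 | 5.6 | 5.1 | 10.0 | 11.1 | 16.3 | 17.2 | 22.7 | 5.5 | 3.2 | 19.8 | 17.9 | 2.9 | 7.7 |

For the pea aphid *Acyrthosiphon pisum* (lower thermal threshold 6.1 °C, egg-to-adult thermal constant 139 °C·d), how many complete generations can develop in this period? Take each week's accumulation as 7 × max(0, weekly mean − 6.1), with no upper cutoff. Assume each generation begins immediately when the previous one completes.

6 generations

Weekly DD (7 × max(0, T̄ − 6.1)): 23.8, 85.4, 67.9, 108.5, 114.1, 30.1, 0.0, 0.0, 27.3, 35.0, 71.4, 77.7, 116.2, 0.0, 0.0, 95.9, 82.6, 0.0, 11.2.
Season total = 947.1 DD.
Complete generations = ⌊947.1 / 139⌋ = 6.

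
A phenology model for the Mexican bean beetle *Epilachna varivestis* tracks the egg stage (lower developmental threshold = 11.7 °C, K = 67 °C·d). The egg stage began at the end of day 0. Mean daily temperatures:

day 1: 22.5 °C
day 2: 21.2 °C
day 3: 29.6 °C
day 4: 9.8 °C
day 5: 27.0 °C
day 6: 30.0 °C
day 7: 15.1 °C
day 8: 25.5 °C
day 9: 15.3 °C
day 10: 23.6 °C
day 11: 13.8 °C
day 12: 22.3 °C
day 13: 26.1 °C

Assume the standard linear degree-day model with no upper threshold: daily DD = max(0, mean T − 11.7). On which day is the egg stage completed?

Daily DD above 11.7 °C: 10.8, 9.5, 17.9, 0.0, 15.3, 18.3, 3.4, 13.8, 3.6, 11.9, 2.1, 10.6, 14.4.
Cumulative: 10.8, 20.3, 38.2, 38.2, 53.5, 71.8, 75.2, 89.0, 92.6, 104.5, 106.6, 117.2, 131.6.
The total first reaches 67 DD on day 6.

day 6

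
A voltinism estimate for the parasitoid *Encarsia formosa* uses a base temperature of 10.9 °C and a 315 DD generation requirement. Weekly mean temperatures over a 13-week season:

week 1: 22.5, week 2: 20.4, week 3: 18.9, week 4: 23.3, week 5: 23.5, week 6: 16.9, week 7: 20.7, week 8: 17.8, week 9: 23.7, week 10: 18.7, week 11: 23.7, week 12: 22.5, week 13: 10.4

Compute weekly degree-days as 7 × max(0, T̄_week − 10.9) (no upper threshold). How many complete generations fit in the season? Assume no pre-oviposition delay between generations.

2 generations

Weekly DD (7 × max(0, T̄ − 10.9)): 81.2, 66.5, 56.0, 86.8, 88.2, 42.0, 68.6, 48.3, 89.6, 54.6, 89.6, 81.2, 0.0.
Season total = 852.6 DD.
Complete generations = ⌊852.6 / 315⌋ = 2.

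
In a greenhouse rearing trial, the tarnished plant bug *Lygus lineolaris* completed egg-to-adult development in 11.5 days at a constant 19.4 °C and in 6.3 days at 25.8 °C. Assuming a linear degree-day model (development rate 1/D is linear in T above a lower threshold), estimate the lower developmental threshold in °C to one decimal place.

11.6 °C

Under the model K = D·(T − T_b), so D₁·(T₁ − T_b) = D₂·(T₂ − T_b).
11.5·(19.4 − T_b) = 6.3·(25.8 − T_b)
T_b = (11.5·19.4 − 6.3·25.8) / (11.5 − 6.3) = 60.56 / 5.2 = 11.646 °C ≈ 11.6 °C.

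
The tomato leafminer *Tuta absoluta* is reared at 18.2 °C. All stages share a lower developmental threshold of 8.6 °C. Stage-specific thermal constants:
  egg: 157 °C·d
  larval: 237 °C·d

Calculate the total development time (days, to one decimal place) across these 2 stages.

Daily accumulation at 18.2 °C = 18.2 − 8.6 = 9.6 DD/day.
Total K = 157 + 237 = 394 DD.
Total duration = 394 / 9.6 = 41.042 ≈ 41.0 days.

41.0 days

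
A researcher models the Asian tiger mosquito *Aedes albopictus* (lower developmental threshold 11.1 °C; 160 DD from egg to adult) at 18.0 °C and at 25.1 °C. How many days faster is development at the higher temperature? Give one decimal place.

11.8 days

At 18.0 °C: 160 / (18.0 − 11.1) = 160 / 6.9 = 23.188 d.
At 25.1 °C: 160 / (25.1 − 11.1) = 160 / 14.0 = 11.429 d.
Difference = |23.188 − 11.429| = 11.760 ≈ 11.8 days.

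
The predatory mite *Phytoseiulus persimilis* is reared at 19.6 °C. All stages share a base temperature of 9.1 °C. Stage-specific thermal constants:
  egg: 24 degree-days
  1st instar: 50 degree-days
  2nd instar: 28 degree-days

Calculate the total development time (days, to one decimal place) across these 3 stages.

9.7 days

Daily accumulation at 19.6 °C = 19.6 − 9.1 = 10.5 DD/day.
Total K = 24 + 50 + 28 = 102 DD.
Total duration = 102 / 10.5 = 9.714 ≈ 9.7 days.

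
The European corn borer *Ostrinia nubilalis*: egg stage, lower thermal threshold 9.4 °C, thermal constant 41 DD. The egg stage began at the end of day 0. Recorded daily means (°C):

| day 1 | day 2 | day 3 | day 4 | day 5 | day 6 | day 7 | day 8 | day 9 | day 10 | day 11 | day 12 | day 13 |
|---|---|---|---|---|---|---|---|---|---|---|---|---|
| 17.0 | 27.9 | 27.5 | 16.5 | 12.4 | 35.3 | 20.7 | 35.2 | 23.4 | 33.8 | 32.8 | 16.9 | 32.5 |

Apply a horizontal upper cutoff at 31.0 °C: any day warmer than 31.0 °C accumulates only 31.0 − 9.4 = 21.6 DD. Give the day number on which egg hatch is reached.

day 3

Daily DD above 9.4 °C (capped at 21.6): 7.6, 18.5, 18.1, 7.1, 3.0, 21.6, 11.3, 21.6, 14.0, 21.6, 21.6, 7.5, 21.6.
Cumulative: 7.6, 26.1, 44.2, 51.3, 54.3, 75.9, 87.2, 108.8, 122.8, 144.4, 166.0, 173.5, 195.1.
The total first reaches 41 DD on day 3.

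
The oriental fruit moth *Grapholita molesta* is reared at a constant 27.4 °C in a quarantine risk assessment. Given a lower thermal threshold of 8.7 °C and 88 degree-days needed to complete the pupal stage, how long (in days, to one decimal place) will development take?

4.7 days

Daily accumulation = 27.4 − 8.7 = 18.7 DD/day.
Duration = 88 / 18.7 = 4.706 ≈ 4.7 days.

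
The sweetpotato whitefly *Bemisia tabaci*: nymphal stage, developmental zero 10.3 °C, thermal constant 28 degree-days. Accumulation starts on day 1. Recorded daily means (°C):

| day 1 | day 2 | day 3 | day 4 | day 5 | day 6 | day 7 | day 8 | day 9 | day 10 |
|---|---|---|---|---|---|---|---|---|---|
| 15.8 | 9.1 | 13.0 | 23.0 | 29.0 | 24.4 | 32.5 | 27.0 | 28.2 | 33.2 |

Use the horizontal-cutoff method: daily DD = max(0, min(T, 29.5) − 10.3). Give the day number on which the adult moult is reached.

Daily DD above 10.3 °C (capped at 19.2): 5.5, 0.0, 2.7, 12.7, 18.7, 14.1, 19.2, 16.7, 17.9, 19.2.
Cumulative: 5.5, 5.5, 8.2, 20.9, 39.6, 53.7, 72.9, 89.6, 107.5, 126.7.
The total first reaches 28 DD on day 5.

day 5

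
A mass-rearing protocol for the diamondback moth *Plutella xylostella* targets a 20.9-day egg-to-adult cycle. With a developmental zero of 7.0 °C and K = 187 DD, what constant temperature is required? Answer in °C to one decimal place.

15.9 °C

Required daily accumulation = 187 / 20.9 = 8.947 DD/day.
T = T_base + 8.947 = 7.0 + 8.947 = 15.947 ≈ 15.9 °C.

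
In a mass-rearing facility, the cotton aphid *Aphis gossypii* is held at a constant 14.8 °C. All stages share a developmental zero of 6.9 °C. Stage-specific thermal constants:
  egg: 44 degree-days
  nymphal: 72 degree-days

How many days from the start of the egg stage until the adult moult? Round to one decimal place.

Daily accumulation at 14.8 °C = 14.8 − 6.9 = 7.9 DD/day.
Total K = 44 + 72 = 116 DD.
Total duration = 116 / 7.9 = 14.684 ≈ 14.7 days.

14.7 days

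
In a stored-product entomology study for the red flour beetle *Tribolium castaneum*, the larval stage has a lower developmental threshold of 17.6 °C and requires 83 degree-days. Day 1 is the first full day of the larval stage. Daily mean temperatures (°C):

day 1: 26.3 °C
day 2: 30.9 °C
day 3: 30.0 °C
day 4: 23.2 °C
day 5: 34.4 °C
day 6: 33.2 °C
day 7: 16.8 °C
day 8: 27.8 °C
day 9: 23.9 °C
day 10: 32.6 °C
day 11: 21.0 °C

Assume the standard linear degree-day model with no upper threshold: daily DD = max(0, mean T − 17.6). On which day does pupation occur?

day 9

Daily DD above 17.6 °C: 8.7, 13.3, 12.4, 5.6, 16.8, 15.6, 0.0, 10.2, 6.3, 15.0, 3.4.
Cumulative: 8.7, 22.0, 34.4, 40.0, 56.8, 72.4, 72.4, 82.6, 88.9, 103.9, 107.3.
The total first reaches 83 DD on day 9.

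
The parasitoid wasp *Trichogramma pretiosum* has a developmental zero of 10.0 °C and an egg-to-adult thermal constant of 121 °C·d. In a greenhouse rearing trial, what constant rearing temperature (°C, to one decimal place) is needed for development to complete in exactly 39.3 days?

Required daily accumulation = 121 / 39.3 = 3.079 DD/day.
T = T_base + 3.079 = 10.0 + 3.079 = 13.079 ≈ 13.1 °C.

13.1 °C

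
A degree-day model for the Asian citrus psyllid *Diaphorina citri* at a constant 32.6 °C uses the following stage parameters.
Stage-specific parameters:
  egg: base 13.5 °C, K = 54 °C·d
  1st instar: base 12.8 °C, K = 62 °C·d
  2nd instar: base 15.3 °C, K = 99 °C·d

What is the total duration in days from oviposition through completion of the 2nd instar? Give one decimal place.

11.7 days

egg: 54 / (32.6 − 13.5) = 54 / 19.1 = 2.827 d.
1st instar: 62 / (32.6 − 12.8) = 62 / 19.8 = 3.131 d.
2nd instar: 99 / (32.6 − 15.3) = 99 / 17.3 = 5.723 d.
Sum = 11.681 ≈ 11.7 days.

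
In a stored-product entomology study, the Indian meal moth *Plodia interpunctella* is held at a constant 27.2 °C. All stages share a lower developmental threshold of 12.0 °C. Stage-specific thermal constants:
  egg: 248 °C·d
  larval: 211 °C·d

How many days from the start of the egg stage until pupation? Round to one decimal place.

30.2 days

Daily accumulation at 27.2 °C = 27.2 − 12.0 = 15.2 DD/day.
Total K = 248 + 211 = 459 DD.
Total duration = 459 / 15.2 = 30.197 ≈ 30.2 days.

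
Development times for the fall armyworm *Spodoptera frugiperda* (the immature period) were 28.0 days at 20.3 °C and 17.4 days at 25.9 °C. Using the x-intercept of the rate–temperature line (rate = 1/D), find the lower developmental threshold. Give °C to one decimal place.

11.1 °C

Under the model K = D·(T − T_b), so D₁·(T₁ − T_b) = D₂·(T₂ − T_b).
28.0·(20.3 − T_b) = 17.4·(25.9 − T_b)
T_b = (28.0·20.3 − 17.4·25.9) / (28.0 − 17.4) = 117.74 / 10.6 = 11.108 °C ≈ 11.1 °C.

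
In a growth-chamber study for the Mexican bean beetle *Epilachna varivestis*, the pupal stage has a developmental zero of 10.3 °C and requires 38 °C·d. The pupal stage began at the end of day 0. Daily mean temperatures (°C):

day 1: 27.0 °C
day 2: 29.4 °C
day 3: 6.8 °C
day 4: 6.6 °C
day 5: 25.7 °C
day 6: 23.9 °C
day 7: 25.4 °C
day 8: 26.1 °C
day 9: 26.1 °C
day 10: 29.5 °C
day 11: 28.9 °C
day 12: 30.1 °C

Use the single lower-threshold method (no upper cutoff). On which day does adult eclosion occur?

day 5

Daily DD above 10.3 °C: 16.7, 19.1, 0.0, 0.0, 15.4, 13.6, 15.1, 15.8, 15.8, 19.2, 18.6, 19.8.
Cumulative: 16.7, 35.8, 35.8, 35.8, 51.2, 64.8, 79.9, 95.7, 111.5, 130.7, 149.3, 169.1.
The total first reaches 38 DD on day 5.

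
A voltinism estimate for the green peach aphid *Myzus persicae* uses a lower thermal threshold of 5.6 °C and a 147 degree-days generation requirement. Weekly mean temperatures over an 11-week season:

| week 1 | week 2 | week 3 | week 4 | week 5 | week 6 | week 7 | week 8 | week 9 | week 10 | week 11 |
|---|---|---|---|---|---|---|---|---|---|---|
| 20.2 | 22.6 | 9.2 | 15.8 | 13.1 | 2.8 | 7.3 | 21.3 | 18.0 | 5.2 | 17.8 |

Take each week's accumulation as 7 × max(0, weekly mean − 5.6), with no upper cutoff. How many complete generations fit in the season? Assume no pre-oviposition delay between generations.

Weekly DD (7 × max(0, T̄ − 5.6)): 102.2, 119.0, 25.2, 71.4, 52.5, 0.0, 11.9, 109.9, 86.8, 0.0, 85.4.
Season total = 664.3 DD.
Complete generations = ⌊664.3 / 147⌋ = 4.

4 generations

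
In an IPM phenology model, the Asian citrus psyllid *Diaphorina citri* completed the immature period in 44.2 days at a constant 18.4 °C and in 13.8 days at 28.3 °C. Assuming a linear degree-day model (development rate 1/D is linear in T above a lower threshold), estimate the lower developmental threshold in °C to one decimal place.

13.9 °C

Equal thermal constants: D₁(T₁ − T_b) = D₂(T₂ − T_b).
44.2·(18.4 − T_b) = 13.8·(28.3 − T_b)
T_b = (44.2·18.4 − 13.8·28.3) / (44.2 − 13.8) = 422.74 / 30.4 = 13.906 °C ≈ 13.9 °C.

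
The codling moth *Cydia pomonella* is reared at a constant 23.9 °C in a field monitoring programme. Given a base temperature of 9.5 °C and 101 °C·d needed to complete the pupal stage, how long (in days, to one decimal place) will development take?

Daily accumulation = 23.9 − 9.5 = 14.4 DD/day.
Duration = 101 / 14.4 = 7.014 ≈ 7.0 days.

7.0 days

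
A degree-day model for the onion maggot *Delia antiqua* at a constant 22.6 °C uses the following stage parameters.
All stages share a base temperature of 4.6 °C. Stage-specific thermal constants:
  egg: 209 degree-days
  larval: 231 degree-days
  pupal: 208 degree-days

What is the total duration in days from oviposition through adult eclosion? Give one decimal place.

36.0 days

Daily accumulation at 22.6 °C = 22.6 − 4.6 = 18.0 DD/day.
Total K = 209 + 231 + 208 = 648 DD.
Total duration = 648 / 18.0 = 36.000 ≈ 36.0 days.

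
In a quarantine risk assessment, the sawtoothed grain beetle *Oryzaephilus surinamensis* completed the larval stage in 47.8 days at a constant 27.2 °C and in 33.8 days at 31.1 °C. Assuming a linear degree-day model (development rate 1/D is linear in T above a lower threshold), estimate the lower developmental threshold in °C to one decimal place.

Under the model K = D·(T − T_b), so D₁·(T₁ − T_b) = D₂·(T₂ − T_b).
47.8·(27.2 − T_b) = 33.8·(31.1 − T_b)
T_b = (47.8·27.2 − 33.8·31.1) / (47.8 − 33.8) = 248.98 / 14.0 = 17.784 °C ≈ 17.8 °C.

17.8 °C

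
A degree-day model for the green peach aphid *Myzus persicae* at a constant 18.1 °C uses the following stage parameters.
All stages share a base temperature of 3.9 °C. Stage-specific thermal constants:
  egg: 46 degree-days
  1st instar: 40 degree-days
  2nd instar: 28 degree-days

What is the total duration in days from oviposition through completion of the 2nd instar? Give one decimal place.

8.0 days

Daily accumulation at 18.1 °C = 18.1 − 3.9 = 14.2 DD/day.
Total K = 46 + 40 + 28 = 114 DD.
Total duration = 114 / 14.2 = 8.028 ≈ 8.0 days.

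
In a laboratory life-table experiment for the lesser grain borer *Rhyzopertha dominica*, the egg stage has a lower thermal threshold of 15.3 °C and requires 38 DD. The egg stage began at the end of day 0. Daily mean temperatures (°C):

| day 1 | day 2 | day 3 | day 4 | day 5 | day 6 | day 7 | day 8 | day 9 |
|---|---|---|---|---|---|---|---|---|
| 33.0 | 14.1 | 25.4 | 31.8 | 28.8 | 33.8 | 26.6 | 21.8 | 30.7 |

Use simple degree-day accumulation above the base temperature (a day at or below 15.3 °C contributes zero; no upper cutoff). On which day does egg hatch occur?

Daily DD above 15.3 °C: 17.7, 0.0, 10.1, 16.5, 13.5, 18.5, 11.3, 6.5, 15.4.
Cumulative: 17.7, 17.7, 27.8, 44.3, 57.8, 76.3, 87.6, 94.1, 109.5.
The total first reaches 38 DD on day 4.

day 4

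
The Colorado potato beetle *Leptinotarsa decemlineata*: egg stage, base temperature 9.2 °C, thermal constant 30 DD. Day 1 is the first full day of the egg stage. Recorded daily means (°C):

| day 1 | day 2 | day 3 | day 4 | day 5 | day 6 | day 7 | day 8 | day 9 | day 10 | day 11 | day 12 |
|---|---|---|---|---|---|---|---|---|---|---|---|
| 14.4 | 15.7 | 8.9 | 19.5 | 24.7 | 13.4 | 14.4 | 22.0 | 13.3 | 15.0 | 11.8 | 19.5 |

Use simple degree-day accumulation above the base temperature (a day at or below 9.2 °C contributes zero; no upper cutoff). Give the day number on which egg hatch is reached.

day 5

Daily DD above 9.2 °C: 5.2, 6.5, 0.0, 10.3, 15.5, 4.2, 5.2, 12.8, 4.1, 5.8, 2.6, 10.3.
Cumulative: 5.2, 11.7, 11.7, 22.0, 37.5, 41.7, 46.9, 59.7, 63.8, 69.6, 72.2, 82.5.
The total first reaches 30 DD on day 5.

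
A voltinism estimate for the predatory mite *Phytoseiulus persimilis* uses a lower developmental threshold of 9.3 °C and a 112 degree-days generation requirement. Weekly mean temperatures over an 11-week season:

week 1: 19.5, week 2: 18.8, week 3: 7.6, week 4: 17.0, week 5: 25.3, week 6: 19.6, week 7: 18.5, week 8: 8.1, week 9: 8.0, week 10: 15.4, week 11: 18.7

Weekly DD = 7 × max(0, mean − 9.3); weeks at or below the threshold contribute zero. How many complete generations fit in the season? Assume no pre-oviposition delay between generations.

Weekly DD (7 × max(0, T̄ − 9.3)): 71.4, 66.5, 0.0, 53.9, 112.0, 72.1, 64.4, 0.0, 0.0, 42.7, 65.8.
Season total = 548.8 DD.
Complete generations = ⌊548.8 / 112⌋ = 4.

4 generations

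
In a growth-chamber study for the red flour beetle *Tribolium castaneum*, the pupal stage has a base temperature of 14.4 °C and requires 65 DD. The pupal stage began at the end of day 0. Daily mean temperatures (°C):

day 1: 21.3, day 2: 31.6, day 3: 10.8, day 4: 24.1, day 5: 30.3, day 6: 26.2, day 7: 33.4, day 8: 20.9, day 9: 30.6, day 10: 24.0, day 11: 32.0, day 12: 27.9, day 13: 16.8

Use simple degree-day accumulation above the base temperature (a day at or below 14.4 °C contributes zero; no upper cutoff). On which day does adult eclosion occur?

Daily DD above 14.4 °C: 6.9, 17.2, 0.0, 9.7, 15.9, 11.8, 19.0, 6.5, 16.2, 9.6, 17.6, 13.5, 2.4.
Cumulative: 6.9, 24.1, 24.1, 33.8, 49.7, 61.5, 80.5, 87.0, 103.2, 112.8, 130.4, 143.9, 146.3.
The total first reaches 65 DD on day 7.

day 7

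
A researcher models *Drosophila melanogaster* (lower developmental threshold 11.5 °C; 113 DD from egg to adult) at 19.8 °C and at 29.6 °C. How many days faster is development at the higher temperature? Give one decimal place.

At 19.8 °C: 113 / (19.8 − 11.5) = 113 / 8.3 = 13.614 d.
At 29.6 °C: 113 / (29.6 − 11.5) = 113 / 18.1 = 6.243 d.
Difference = |13.614 − 6.243| = 7.371 ≈ 7.4 days.

7.4 days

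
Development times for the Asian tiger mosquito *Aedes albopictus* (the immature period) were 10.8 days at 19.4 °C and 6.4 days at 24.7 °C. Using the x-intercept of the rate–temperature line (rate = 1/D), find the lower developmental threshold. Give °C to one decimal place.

11.7 °C

Under the model K = D·(T − T_b), so D₁·(T₁ − T_b) = D₂·(T₂ − T_b).
10.8·(19.4 − T_b) = 6.4·(24.7 − T_b)
T_b = (10.8·19.4 − 6.4·24.7) / (10.8 − 6.4) = 51.44 / 4.4 = 11.691 °C ≈ 11.7 °C.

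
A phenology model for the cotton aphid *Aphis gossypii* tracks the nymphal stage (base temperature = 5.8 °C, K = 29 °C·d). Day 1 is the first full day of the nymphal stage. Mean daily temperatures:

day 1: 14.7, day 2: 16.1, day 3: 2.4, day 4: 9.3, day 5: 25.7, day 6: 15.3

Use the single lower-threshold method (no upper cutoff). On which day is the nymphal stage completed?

Daily DD above 5.8 °C: 8.9, 10.3, 0.0, 3.5, 19.9, 9.5.
Cumulative: 8.9, 19.2, 19.2, 22.7, 42.6, 52.1.
The total first reaches 29 DD on day 5.

day 5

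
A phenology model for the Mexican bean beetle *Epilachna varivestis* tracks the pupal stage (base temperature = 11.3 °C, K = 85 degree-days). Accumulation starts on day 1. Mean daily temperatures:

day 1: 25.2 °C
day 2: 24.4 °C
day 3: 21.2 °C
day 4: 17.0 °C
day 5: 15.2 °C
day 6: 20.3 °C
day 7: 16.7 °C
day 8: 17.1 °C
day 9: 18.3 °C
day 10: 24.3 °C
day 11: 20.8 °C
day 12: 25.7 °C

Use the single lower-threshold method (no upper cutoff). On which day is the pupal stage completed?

Daily DD above 11.3 °C: 13.9, 13.1, 9.9, 5.7, 3.9, 9.0, 5.4, 5.8, 7.0, 13.0, 9.5, 14.4.
Cumulative: 13.9, 27.0, 36.9, 42.6, 46.5, 55.5, 60.9, 66.7, 73.7, 86.7, 96.2, 110.6.
The total first reaches 85 DD on day 10.

day 10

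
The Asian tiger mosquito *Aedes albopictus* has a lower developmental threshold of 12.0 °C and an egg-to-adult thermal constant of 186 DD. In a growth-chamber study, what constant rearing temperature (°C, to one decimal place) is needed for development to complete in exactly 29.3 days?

18.3 °C

Required daily accumulation = 186 / 29.3 = 6.348 DD/day.
T = T_base + 6.348 = 12.0 + 6.348 = 18.348 ≈ 18.3 °C.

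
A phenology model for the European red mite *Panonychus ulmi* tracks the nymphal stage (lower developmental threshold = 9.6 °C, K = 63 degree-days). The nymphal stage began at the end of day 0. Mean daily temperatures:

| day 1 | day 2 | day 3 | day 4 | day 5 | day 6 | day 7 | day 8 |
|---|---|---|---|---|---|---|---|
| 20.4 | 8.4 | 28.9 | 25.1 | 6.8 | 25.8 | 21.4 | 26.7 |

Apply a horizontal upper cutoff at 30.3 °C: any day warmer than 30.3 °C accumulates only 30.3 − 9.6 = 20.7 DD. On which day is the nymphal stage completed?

day 7

Daily DD above 9.6 °C (capped at 20.7): 10.8, 0.0, 19.3, 15.5, 0.0, 16.2, 11.8, 17.1.
Cumulative: 10.8, 10.8, 30.1, 45.6, 45.6, 61.8, 73.6, 90.7.
The total first reaches 63 DD on day 7.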